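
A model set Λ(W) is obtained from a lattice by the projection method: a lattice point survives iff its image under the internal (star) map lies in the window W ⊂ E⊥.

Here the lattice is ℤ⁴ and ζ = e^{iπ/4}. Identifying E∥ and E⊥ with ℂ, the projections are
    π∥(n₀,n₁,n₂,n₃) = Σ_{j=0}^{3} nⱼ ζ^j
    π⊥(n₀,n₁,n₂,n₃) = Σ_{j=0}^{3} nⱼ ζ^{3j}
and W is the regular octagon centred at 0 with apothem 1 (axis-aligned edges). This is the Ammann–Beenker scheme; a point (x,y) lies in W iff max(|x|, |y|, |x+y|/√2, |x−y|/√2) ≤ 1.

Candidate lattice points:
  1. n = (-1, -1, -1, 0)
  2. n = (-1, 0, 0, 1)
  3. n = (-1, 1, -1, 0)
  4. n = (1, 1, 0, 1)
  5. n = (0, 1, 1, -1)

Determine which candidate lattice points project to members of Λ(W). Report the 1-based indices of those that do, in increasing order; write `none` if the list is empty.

1, 2

Internal map: ζ^{3j} for j=0..3 gives (1,0), (−√2/2,√2/2), (0,−1), (√2/2,√2/2).
#1 (-1, -1, -1, 0): internal (-0.29289, 0.29289); octagon support 0.41421 vs apothem 1 → ∈ W
#2 (-1, 0, 0, 1): internal (-0.29289, 0.70711); octagon support 0.70711 vs apothem 1 → ∈ W
#3 (-1, 1, -1, 0): internal (-1.70711, 1.70711); octagon support 2.41421 vs apothem 1 → ∉ W
#4 (1, 1, 0, 1): internal (1.00000, 1.41421); octagon support 1.70711 vs apothem 1 → ∉ W
#5 (0, 1, 1, -1): internal (-1.41421, -1.00000); octagon support 1.70711 vs apothem 1 → ∉ W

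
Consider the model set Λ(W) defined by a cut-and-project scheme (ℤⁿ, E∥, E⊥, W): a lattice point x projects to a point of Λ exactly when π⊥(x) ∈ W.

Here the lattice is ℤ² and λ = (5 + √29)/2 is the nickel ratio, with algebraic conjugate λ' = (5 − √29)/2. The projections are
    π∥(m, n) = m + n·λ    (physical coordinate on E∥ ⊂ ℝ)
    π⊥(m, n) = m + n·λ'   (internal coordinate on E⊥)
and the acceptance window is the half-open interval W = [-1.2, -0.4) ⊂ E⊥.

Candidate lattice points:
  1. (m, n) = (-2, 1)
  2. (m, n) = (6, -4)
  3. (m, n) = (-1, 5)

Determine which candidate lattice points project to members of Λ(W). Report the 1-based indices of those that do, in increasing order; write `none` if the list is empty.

none

λ' = (5−√29)/2 ≈ -0.19258.
#1 (-2,1): internal coord -2 + (1)·λ' = -2.19258; -2.19258 ∉ [-1.2, -0.4) → out
#2 (6,-4): internal coord 6 + (-4)·λ' = +6.77033; +6.77033 ∉ [-1.2, -0.4) → out
#3 (-1,5): internal coord -1 + (5)·λ' = -1.96291; -1.96291 ∉ [-1.2, -0.4) → out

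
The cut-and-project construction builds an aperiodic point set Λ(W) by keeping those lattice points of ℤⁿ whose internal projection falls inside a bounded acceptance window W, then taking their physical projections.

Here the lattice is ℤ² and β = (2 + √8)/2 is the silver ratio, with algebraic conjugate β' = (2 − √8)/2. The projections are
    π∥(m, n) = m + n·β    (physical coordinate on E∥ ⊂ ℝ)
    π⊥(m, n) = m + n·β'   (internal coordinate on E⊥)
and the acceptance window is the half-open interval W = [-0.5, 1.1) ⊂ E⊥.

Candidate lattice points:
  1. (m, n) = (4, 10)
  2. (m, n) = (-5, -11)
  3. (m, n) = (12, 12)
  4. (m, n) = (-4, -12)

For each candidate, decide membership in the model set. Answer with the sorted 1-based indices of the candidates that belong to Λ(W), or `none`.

1, 2, 4

β' = (2−√8)/2 ≈ -0.4142.
[1] lift (4,10): star map gives -0.1421; window check -0.5 ≤ -0.1421 < 1.1 is true → IN Λ
[2] lift (-5,-11): star map gives -0.4437; window check -0.5 ≤ -0.4437 < 1.1 is true → IN Λ
[3] lift (12,12): star map gives 7.0294; window check -0.5 ≤ 7.0294 < 1.1 is false → out
[4] lift (-4,-12): star map gives 0.9706; window check -0.5 ≤ 0.9706 < 1.1 is true → IN Λ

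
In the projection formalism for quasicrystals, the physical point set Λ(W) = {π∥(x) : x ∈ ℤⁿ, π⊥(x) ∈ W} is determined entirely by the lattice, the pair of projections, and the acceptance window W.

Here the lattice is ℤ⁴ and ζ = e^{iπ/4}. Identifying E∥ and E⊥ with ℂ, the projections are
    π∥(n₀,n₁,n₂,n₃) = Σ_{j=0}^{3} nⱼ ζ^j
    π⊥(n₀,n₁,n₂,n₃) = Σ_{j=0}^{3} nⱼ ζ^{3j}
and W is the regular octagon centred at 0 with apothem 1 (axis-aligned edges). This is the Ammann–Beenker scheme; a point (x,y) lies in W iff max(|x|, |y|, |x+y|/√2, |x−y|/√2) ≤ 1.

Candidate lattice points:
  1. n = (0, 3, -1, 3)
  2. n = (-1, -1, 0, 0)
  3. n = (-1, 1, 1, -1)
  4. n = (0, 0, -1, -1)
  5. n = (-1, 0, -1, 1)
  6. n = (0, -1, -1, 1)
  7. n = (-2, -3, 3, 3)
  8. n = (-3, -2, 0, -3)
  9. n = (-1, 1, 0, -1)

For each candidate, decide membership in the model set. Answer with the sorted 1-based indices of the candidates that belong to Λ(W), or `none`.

Internal map: ζ^{3j} for j=0..3 gives (1,0), (−√2/2,√2/2), (0,−1), (√2/2,√2/2).
candidate 1: n = (0, 3, -1, 3) → π⊥ ≈ (+0.00000, +5.24264); max(|x|,|y|,|x±y|/√2) = 5.24264 > 1 ⇒ ∉ W
candidate 2: n = (-1, -1, 0, 0) → π⊥ ≈ (-0.29289, -0.70711); max(|x|,|y|,|x±y|/√2) = 0.70711 ≤ 1 ⇒ ∈ W
candidate 3: n = (-1, 1, 1, -1) → π⊥ ≈ (-2.41421, -1.00000); max(|x|,|y|,|x±y|/√2) = 2.41421 > 1 ⇒ ∉ W
candidate 4: n = (0, 0, -1, -1) → π⊥ ≈ (-0.70711, +0.29289); max(|x|,|y|,|x±y|/√2) = 0.70711 ≤ 1 ⇒ ∈ W
candidate 5: n = (-1, 0, -1, 1) → π⊥ ≈ (-0.29289, +1.70711); max(|x|,|y|,|x±y|/√2) = 1.70711 > 1 ⇒ ∉ W
candidate 6: n = (0, -1, -1, 1) → π⊥ ≈ (+1.41421, +1.00000); max(|x|,|y|,|x±y|/√2) = 1.70711 > 1 ⇒ ∉ W
candidate 7: n = (-2, -3, 3, 3) → π⊥ ≈ (+2.24264, -3.00000); max(|x|,|y|,|x±y|/√2) = 3.70711 > 1 ⇒ ∉ W
candidate 8: n = (-3, -2, 0, -3) → π⊥ ≈ (-3.70711, -3.53553); max(|x|,|y|,|x±y|/√2) = 5.12132 > 1 ⇒ ∉ W
candidate 9: n = (-1, 1, 0, -1) → π⊥ ≈ (-2.41421, +0.00000); max(|x|,|y|,|x±y|/√2) = 2.41421 > 1 ⇒ ∉ W

2, 4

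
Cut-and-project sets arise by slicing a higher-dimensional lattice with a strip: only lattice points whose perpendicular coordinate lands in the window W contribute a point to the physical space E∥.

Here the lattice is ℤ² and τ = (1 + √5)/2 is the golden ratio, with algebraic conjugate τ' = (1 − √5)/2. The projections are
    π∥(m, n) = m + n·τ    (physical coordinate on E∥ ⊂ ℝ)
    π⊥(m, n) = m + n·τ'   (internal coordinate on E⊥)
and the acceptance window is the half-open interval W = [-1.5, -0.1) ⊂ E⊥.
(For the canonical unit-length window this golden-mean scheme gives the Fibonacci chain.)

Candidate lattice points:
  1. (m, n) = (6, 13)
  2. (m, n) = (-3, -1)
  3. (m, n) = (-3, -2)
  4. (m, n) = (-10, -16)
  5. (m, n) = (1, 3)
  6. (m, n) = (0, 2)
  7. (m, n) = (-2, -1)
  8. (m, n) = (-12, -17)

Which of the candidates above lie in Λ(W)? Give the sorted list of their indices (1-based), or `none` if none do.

4, 5, 6, 7, 8

Compute τ' = (1−√5)/2 = -0.618034, so π⊥(m,n) = m -0.618034·n.
[1] lift (6,13): star map gives -2.034442; window check -1.5 ≤ -2.034442 < -0.1 is false → out
[2] lift (-3,-1): star map gives -2.381966; window check -1.5 ≤ -2.381966 < -0.1 is false → out
[3] lift (-3,-2): star map gives -1.763932; window check -1.5 ≤ -1.763932 < -0.1 is false → out
[4] lift (-10,-16): star map gives -0.111456; window check -1.5 ≤ -0.111456 < -0.1 is true → IN Λ
[5] lift (1,3): star map gives -0.854102; window check -1.5 ≤ -0.854102 < -0.1 is true → IN Λ
[6] lift (0,2): star map gives -1.236068; window check -1.5 ≤ -1.236068 < -0.1 is true → IN Λ
[7] lift (-2,-1): star map gives -1.381966; window check -1.5 ≤ -1.381966 < -0.1 is true → IN Λ
[8] lift (-12,-17): star map gives -1.493422; window check -1.5 ≤ -1.493422 < -0.1 is true → IN Λ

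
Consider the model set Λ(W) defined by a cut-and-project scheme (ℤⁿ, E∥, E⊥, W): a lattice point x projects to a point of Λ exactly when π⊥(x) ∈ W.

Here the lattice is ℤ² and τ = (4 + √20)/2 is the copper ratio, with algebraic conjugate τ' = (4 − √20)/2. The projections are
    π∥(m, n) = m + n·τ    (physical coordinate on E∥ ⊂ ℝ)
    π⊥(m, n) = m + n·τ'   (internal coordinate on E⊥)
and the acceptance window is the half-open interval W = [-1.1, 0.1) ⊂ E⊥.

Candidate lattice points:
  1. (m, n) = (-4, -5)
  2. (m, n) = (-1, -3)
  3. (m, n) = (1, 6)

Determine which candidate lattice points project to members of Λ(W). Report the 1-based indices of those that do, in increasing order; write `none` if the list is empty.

Numerically τ ≈ 4.2361 and τ' = −1/τ ≈ -0.2361.
#1 (-4,-5): internal coord -4 + (-5)·τ' = -2.8197; -2.8197 ∉ [-1.1, 0.1) → out
#2 (-1,-3): internal coord -1 + (-3)·τ' = -0.2918; -0.2918 ∈ [-1.1, 0.1) → IN Λ
#3 (1,6): internal coord 1 + (6)·τ' = -0.4164; -0.4164 ∈ [-1.1, 0.1) → IN Λ

2, 3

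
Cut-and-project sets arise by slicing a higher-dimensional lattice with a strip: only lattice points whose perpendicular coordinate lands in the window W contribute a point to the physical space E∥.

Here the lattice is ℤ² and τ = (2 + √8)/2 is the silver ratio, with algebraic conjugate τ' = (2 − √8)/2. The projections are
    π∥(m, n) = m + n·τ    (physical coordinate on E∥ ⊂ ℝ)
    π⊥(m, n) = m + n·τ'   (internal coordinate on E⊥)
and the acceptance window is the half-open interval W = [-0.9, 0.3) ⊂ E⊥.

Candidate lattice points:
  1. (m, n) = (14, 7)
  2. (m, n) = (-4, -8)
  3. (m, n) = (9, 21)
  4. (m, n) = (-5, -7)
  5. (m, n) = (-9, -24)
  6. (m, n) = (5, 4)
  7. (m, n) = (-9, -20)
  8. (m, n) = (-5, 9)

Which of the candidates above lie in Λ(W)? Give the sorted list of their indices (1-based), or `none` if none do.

2, 7

Numerically τ ≈ 2.4142 and τ' = −1/τ ≈ -0.4142.
[1] lift (14,7): star map gives 11.1005; window check -0.9 ≤ 11.1005 < 0.3 is false → out
[2] lift (-4,-8): star map gives -0.6863; window check -0.9 ≤ -0.6863 < 0.3 is true → IN Λ
[3] lift (9,21): star map gives 0.3015; window check -0.9 ≤ 0.3015 < 0.3 is false → out
[4] lift (-5,-7): star map gives -2.1005; window check -0.9 ≤ -2.1005 < 0.3 is false → out
[5] lift (-9,-24): star map gives 0.9411; window check -0.9 ≤ 0.9411 < 0.3 is false → out
[6] lift (5,4): star map gives 3.3431; window check -0.9 ≤ 3.3431 < 0.3 is false → out
[7] lift (-9,-20): star map gives -0.7157; window check -0.9 ≤ -0.7157 < 0.3 is true → IN Λ
[8] lift (-5,9): star map gives -8.7279; window check -0.9 ≤ -8.7279 < 0.3 is false → out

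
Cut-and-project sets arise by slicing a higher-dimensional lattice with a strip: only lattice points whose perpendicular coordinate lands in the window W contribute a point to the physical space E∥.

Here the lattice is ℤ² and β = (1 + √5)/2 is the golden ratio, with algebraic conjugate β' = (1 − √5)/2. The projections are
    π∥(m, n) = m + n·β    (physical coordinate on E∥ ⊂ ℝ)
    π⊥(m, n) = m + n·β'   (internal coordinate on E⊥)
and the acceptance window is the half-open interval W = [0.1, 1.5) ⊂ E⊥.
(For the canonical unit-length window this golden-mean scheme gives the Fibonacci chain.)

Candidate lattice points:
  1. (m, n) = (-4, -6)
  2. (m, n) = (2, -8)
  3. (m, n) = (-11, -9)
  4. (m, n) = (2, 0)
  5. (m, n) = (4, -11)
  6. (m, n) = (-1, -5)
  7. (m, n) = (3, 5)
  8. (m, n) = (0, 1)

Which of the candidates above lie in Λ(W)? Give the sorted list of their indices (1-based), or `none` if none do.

Numerically β ≈ 1.6180 and β' = −1/β ≈ -0.6180.
[1] lift (-4,-6): star map gives -0.2918; window check 0.1 ≤ -0.2918 < 1.5 is false → out
[2] lift (2,-8): star map gives 6.9443; window check 0.1 ≤ 6.9443 < 1.5 is false → out
[3] lift (-11,-9): star map gives -5.4377; window check 0.1 ≤ -5.4377 < 1.5 is false → out
[4] lift (2,0): star map gives 2.0000; window check 0.1 ≤ 2.0000 < 1.5 is false → out
[5] lift (4,-11): star map gives 10.7984; window check 0.1 ≤ 10.7984 < 1.5 is false → out
[6] lift (-1,-5): star map gives 2.0902; window check 0.1 ≤ 2.0902 < 1.5 is false → out
[7] lift (3,5): star map gives -0.0902; window check 0.1 ≤ -0.0902 < 1.5 is false → out
[8] lift (0,1): star map gives -0.6180; window check 0.1 ≤ -0.6180 < 1.5 is false → out

none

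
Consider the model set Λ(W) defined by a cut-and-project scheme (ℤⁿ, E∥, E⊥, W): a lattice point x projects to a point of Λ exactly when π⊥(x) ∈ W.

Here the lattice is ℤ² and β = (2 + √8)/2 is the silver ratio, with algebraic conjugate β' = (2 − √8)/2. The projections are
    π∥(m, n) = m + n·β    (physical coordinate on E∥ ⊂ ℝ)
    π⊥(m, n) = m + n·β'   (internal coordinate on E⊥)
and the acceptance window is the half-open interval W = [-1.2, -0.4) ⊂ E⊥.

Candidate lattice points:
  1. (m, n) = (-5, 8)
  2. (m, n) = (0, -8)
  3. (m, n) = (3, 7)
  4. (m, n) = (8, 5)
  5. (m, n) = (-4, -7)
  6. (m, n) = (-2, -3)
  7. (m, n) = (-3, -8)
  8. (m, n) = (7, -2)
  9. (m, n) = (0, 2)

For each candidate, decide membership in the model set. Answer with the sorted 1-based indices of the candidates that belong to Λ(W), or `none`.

5, 6, 9

β' = (2−√8)/2 ≈ -0.414214.
#1 (-5,8): internal coord -5 + (8)·β' = -8.313708; -8.313708 ∉ [-1.2, -0.4) → out
#2 (0,-8): internal coord 0 + (-8)·β' = +3.313708; +3.313708 ∉ [-1.2, -0.4) → out
#3 (3,7): internal coord 3 + (7)·β' = +0.100505; +0.100505 ∉ [-1.2, -0.4) → out
#4 (8,5): internal coord 8 + (5)·β' = +5.928932; +5.928932 ∉ [-1.2, -0.4) → out
#5 (-4,-7): internal coord -4 + (-7)·β' = -1.100505; -1.100505 ∈ [-1.2, -0.4) → IN Λ
#6 (-2,-3): internal coord -2 + (-3)·β' = -0.757359; -0.757359 ∈ [-1.2, -0.4) → IN Λ
#7 (-3,-8): internal coord -3 + (-8)·β' = +0.313708; +0.313708 ∉ [-1.2, -0.4) → out
#8 (7,-2): internal coord 7 + (-2)·β' = +7.828427; +7.828427 ∉ [-1.2, -0.4) → out
#9 (0,2): internal coord 0 + (2)·β' = -0.828427; -0.828427 ∈ [-1.2, -0.4) → IN Λ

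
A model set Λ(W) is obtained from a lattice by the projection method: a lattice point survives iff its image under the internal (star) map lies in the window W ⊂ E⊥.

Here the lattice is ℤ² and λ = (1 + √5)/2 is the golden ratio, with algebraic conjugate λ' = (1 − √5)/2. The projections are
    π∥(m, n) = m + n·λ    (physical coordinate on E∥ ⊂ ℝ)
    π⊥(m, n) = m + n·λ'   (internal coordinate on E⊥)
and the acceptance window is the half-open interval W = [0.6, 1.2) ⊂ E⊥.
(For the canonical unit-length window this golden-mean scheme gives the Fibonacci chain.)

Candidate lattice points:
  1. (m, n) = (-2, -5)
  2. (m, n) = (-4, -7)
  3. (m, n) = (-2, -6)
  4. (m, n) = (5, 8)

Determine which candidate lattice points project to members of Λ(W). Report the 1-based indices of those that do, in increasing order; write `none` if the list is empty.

1

Compute λ' = (1−√5)/2 = -0.618034, so π⊥(m,n) = m -0.618034·n.
candidate 1: (m,n)=(-2,-5) → π∥ = -2-5·λ ≈ -10.090170, π⊥ = -2-5·λ' ≈ 1.090170 ∈ [0.6, 1.2) ⇒ IN Λ
candidate 2: (m,n)=(-4,-7) → π∥ = -4-7·λ ≈ -15.326238, π⊥ = -4-7·λ' ≈ 0.326238 ∉ [0.6, 1.2) ⇒ out
candidate 3: (m,n)=(-2,-6) → π∥ = -2-6·λ ≈ -11.708204, π⊥ = -2-6·λ' ≈ 1.708204 ∉ [0.6, 1.2) ⇒ out
candidate 4: (m,n)=(5,8) → π∥ = 5+8·λ ≈ 17.944272, π⊥ = 5+8·λ' ≈ 0.055728 ∉ [0.6, 1.2) ⇒ out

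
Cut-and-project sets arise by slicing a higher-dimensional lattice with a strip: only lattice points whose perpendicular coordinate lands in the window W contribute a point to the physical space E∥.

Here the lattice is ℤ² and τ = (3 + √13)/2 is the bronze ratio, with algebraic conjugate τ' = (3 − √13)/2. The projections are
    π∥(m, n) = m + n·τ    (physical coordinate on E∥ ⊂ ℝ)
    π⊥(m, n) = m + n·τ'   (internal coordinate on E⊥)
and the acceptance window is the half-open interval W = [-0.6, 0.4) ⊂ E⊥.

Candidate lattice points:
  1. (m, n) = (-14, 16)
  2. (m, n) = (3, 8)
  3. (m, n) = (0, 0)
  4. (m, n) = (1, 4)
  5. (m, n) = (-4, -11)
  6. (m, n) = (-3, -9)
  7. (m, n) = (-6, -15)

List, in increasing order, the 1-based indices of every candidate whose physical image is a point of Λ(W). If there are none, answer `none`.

3, 4, 6

Compute τ' = (3−√13)/2 = -0.302776, so π⊥(m,n) = m -0.302776·n.
#1 (-14,16): internal coord -14 + (16)·τ' = -18.844410; -18.844410 ∉ [-0.6, 0.4) → out
#2 (3,8): internal coord 3 + (8)·τ' = +0.577795; +0.577795 ∉ [-0.6, 0.4) → out
#3 (0,0): internal coord 0 + (0)·τ' = +0.000000; +0.000000 ∈ [-0.6, 0.4) → IN Λ
#4 (1,4): internal coord 1 + (4)·τ' = -0.211103; -0.211103 ∈ [-0.6, 0.4) → IN Λ
#5 (-4,-11): internal coord -4 + (-11)·τ' = -0.669468; -0.669468 ∉ [-0.6, 0.4) → out
#6 (-3,-9): internal coord -3 + (-9)·τ' = -0.275019; -0.275019 ∈ [-0.6, 0.4) → IN Λ
#7 (-6,-15): internal coord -6 + (-15)·τ' = -1.458365; -1.458365 ∉ [-0.6, 0.4) → out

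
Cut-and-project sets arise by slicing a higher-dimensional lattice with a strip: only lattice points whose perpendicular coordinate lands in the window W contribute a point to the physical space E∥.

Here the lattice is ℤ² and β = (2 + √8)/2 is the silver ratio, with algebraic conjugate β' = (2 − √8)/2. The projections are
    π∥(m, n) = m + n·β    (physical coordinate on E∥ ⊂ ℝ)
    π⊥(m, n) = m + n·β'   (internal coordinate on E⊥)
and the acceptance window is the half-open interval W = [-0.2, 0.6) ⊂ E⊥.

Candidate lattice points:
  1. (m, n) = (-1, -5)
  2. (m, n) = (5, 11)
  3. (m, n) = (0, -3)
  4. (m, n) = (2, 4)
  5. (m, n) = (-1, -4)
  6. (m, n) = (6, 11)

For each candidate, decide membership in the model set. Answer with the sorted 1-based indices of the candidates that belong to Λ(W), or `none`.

2, 4

Compute β' = (2−√8)/2 = -0.414214, so π⊥(m,n) = m -0.414214·n.
candidate 1: (m,n)=(-1,-5) → π∥ = -1-5·β ≈ -13.071068, π⊥ = -1-5·β' ≈ 1.071068 ∉ [-0.2, 0.6) ⇒ out
candidate 2: (m,n)=(5,11) → π∥ = 5+11·β ≈ 31.556349, π⊥ = 5+11·β' ≈ 0.443651 ∈ [-0.2, 0.6) ⇒ IN Λ
candidate 3: (m,n)=(0,-3) → π∥ = 0-3·β ≈ -7.242641, π⊥ = 0-3·β' ≈ 1.242641 ∉ [-0.2, 0.6) ⇒ out
candidate 4: (m,n)=(2,4) → π∥ = 2+4·β ≈ 11.656854, π⊥ = 2+4·β' ≈ 0.343146 ∈ [-0.2, 0.6) ⇒ IN Λ
candidate 5: (m,n)=(-1,-4) → π∥ = -1-4·β ≈ -10.656854, π⊥ = -1-4·β' ≈ 0.656854 ∉ [-0.2, 0.6) ⇒ out
candidate 6: (m,n)=(6,11) → π∥ = 6+11·β ≈ 32.556349, π⊥ = 6+11·β' ≈ 1.443651 ∉ [-0.2, 0.6) ⇒ out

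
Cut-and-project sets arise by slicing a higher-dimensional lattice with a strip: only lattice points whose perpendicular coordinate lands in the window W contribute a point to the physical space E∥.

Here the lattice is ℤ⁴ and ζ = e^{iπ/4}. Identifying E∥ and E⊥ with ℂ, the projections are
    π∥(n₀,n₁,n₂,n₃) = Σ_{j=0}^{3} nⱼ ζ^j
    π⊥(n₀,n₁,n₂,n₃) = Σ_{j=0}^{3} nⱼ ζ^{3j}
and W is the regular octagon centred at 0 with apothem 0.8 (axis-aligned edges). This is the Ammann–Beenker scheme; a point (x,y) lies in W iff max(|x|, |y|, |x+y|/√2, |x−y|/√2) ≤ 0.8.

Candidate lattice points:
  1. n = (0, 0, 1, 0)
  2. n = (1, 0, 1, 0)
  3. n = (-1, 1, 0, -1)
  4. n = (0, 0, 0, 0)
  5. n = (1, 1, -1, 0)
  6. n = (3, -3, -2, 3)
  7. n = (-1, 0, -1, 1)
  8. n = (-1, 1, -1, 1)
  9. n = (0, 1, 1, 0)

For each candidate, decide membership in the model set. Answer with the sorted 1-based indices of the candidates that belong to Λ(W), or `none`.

4, 9

Internal map: ζ^{3j} for j=0..3 gives (1,0), (−√2/2,√2/2), (0,−1), (√2/2,√2/2).
#1 (0, 0, 1, 0): internal (0.00000, -1.00000); octagon support 1.00000 vs apothem 0.8 → ∉ W
#2 (1, 0, 1, 0): internal (1.00000, -1.00000); octagon support 1.41421 vs apothem 0.8 → ∉ W
#3 (-1, 1, 0, -1): internal (-2.41421, 0.00000); octagon support 2.41421 vs apothem 0.8 → ∉ W
#4 (0, 0, 0, 0): internal (0.00000, 0.00000); octagon support 0.00000 vs apothem 0.8 → ∈ W
#5 (1, 1, -1, 0): internal (0.29289, 1.70711); octagon support 1.70711 vs apothem 0.8 → ∉ W
#6 (3, -3, -2, 3): internal (7.24264, 2.00000); octagon support 7.24264 vs apothem 0.8 → ∉ W
#7 (-1, 0, -1, 1): internal (-0.29289, 1.70711); octagon support 1.70711 vs apothem 0.8 → ∉ W
#8 (-1, 1, -1, 1): internal (-1.00000, 2.41421); octagon support 2.41421 vs apothem 0.8 → ∉ W
#9 (0, 1, 1, 0): internal (-0.70711, -0.29289); octagon support 0.70711 vs apothem 0.8 → ∈ W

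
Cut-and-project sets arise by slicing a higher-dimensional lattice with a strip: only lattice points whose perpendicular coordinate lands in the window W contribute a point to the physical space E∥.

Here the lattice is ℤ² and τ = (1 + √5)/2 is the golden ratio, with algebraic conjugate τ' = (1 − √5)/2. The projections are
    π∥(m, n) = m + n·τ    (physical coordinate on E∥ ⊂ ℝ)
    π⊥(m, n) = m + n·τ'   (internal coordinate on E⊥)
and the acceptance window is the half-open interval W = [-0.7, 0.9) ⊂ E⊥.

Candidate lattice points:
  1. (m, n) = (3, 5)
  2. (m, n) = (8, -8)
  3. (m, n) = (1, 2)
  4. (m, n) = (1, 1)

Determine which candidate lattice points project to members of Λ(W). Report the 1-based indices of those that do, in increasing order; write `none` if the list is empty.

τ' = (1−√5)/2 ≈ -0.618034.
[1] lift (3,5): star map gives -0.090170; window check -0.7 ≤ -0.090170 < 0.9 is true → IN Λ
[2] lift (8,-8): star map gives 12.944272; window check -0.7 ≤ 12.944272 < 0.9 is false → out
[3] lift (1,2): star map gives -0.236068; window check -0.7 ≤ -0.236068 < 0.9 is true → IN Λ
[4] lift (1,1): star map gives 0.381966; window check -0.7 ≤ 0.381966 < 0.9 is true → IN Λ

1, 3, 4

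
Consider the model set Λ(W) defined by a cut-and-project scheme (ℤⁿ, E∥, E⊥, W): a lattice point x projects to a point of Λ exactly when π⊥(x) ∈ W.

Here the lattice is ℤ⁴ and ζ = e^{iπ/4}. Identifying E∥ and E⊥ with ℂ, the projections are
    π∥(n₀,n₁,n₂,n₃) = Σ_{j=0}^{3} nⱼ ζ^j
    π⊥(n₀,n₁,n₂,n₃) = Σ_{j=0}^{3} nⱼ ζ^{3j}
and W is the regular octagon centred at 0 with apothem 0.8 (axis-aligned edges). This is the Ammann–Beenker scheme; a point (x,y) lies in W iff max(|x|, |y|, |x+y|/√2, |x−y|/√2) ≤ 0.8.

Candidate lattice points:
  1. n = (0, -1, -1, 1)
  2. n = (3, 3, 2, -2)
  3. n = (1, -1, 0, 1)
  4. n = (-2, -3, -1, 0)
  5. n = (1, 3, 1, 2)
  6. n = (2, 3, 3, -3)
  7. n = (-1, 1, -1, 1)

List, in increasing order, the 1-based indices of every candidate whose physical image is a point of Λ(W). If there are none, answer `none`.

π⊥(n) = n₀ + n₁ζ³ + n₂ζ⁶ + n₃ζ⁹ where ζ = e^{iπ/4}.
#1 (0, -1, -1, 1): internal (1.414214, 1.000000); octagon support 1.707107 vs apothem 0.8 → ∉ W
#2 (3, 3, 2, -2): internal (-0.535534, -1.292893); octagon support 1.292893 vs apothem 0.8 → ∉ W
#3 (1, -1, 0, 1): internal (2.414214, 0.000000); octagon support 2.414214 vs apothem 0.8 → ∉ W
#4 (-2, -3, -1, 0): internal (0.121320, -1.121320); octagon support 1.121320 vs apothem 0.8 → ∉ W
#5 (1, 3, 1, 2): internal (0.292893, 2.535534); octagon support 2.535534 vs apothem 0.8 → ∉ W
#6 (2, 3, 3, -3): internal (-2.242641, -3.000000); octagon support 3.707107 vs apothem 0.8 → ∉ W
#7 (-1, 1, -1, 1): internal (-1.000000, 2.414214); octagon support 2.414214 vs apothem 0.8 → ∉ W

none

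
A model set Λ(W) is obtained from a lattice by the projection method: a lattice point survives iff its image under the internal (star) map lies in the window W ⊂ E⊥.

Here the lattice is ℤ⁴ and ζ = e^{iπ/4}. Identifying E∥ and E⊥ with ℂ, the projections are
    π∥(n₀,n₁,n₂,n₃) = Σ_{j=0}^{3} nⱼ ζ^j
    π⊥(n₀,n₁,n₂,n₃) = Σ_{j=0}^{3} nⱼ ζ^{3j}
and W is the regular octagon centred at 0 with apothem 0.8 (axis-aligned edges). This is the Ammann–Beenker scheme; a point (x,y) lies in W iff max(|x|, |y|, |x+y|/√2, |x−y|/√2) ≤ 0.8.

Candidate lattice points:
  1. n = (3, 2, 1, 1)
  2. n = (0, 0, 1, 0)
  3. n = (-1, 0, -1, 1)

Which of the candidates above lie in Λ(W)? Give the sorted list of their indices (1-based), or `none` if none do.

none

π⊥(n) = n₀ + n₁ζ³ + n₂ζ⁶ + n₃ζ⁹ where ζ = e^{iπ/4}.
#1 (3, 2, 1, 1): internal (2.29289, 1.12132); octagon support 2.41421 vs apothem 0.8 → ∉ W
#2 (0, 0, 1, 0): internal (0.00000, -1.00000); octagon support 1.00000 vs apothem 0.8 → ∉ W
#3 (-1, 0, -1, 1): internal (-0.29289, 1.70711); octagon support 1.70711 vs apothem 0.8 → ∉ W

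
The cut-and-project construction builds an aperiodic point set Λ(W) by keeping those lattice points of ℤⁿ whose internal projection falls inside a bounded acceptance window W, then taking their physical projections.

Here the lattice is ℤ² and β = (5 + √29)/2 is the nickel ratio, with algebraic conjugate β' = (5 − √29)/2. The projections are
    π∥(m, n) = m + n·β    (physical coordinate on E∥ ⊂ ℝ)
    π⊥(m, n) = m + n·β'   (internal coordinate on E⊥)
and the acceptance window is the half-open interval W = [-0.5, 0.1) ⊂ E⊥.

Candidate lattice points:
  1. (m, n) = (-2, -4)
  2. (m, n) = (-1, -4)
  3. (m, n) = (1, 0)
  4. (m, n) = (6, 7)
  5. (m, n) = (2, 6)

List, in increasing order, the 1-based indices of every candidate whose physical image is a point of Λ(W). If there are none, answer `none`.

2

Numerically β ≈ 5.1926 and β' = −1/β ≈ -0.1926.
#1 (-2,-4): internal coord -2 + (-4)·β' = -1.2297; -1.2297 ∉ [-0.5, 0.1) → out
#2 (-1,-4): internal coord -1 + (-4)·β' = -0.2297; -0.2297 ∈ [-0.5, 0.1) → IN Λ
#3 (1,0): internal coord 1 + (0)·β' = +1.0000; +1.0000 ∉ [-0.5, 0.1) → out
#4 (6,7): internal coord 6 + (7)·β' = +4.6519; +4.6519 ∉ [-0.5, 0.1) → out
#5 (2,6): internal coord 2 + (6)·β' = +0.8445; +0.8445 ∉ [-0.5, 0.1) → out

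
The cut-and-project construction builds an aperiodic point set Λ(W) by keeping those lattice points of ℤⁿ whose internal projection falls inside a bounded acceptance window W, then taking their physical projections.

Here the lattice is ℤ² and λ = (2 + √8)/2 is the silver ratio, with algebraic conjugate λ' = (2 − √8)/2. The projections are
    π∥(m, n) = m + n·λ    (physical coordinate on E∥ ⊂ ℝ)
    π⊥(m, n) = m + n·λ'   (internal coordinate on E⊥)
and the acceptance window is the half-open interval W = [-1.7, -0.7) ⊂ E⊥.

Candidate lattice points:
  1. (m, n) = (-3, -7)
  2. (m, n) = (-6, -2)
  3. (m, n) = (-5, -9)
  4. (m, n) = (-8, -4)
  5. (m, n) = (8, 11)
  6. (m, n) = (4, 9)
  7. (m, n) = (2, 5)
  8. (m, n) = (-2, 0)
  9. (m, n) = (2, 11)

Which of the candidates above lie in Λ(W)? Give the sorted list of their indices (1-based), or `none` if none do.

3

Compute λ' = (2−√8)/2 = -0.4142, so π⊥(m,n) = m -0.4142·n.
#1 (-3,-7): internal coord -3 + (-7)·λ' = -0.1005; -0.1005 ∉ [-1.7, -0.7) → out
#2 (-6,-2): internal coord -6 + (-2)·λ' = -5.1716; -5.1716 ∉ [-1.7, -0.7) → out
#3 (-5,-9): internal coord -5 + (-9)·λ' = -1.2721; -1.2721 ∈ [-1.7, -0.7) → IN Λ
#4 (-8,-4): internal coord -8 + (-4)·λ' = -6.3431; -6.3431 ∉ [-1.7, -0.7) → out
#5 (8,11): internal coord 8 + (11)·λ' = +3.4437; +3.4437 ∉ [-1.7, -0.7) → out
#6 (4,9): internal coord 4 + (9)·λ' = +0.2721; +0.2721 ∉ [-1.7, -0.7) → out
#7 (2,5): internal coord 2 + (5)·λ' = -0.0711; -0.0711 ∉ [-1.7, -0.7) → out
#8 (-2,0): internal coord -2 + (0)·λ' = -2.0000; -2.0000 ∉ [-1.7, -0.7) → out
#9 (2,11): internal coord 2 + (11)·λ' = -2.5563; -2.5563 ∉ [-1.7, -0.7) → out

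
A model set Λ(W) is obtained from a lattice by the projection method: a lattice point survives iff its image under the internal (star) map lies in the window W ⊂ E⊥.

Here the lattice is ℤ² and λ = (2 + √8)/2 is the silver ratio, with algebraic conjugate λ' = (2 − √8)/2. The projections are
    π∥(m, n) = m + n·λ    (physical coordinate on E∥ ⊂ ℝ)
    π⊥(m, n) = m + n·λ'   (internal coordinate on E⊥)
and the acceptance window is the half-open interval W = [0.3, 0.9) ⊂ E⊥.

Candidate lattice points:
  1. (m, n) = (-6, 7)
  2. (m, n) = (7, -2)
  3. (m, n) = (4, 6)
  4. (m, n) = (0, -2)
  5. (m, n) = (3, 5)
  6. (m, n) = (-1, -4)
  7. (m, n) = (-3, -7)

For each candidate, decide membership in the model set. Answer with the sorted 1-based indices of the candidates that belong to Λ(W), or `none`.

Numerically λ ≈ 2.41421 and λ' = −1/λ ≈ -0.41421.
[1] lift (-6,7): star map gives -8.89949; window check 0.3 ≤ -8.89949 < 0.9 is false → out
[2] lift (7,-2): star map gives 7.82843; window check 0.3 ≤ 7.82843 < 0.9 is false → out
[3] lift (4,6): star map gives 1.51472; window check 0.3 ≤ 1.51472 < 0.9 is false → out
[4] lift (0,-2): star map gives 0.82843; window check 0.3 ≤ 0.82843 < 0.9 is true → IN Λ
[5] lift (3,5): star map gives 0.92893; window check 0.3 ≤ 0.92893 < 0.9 is false → out
[6] lift (-1,-4): star map gives 0.65685; window check 0.3 ≤ 0.65685 < 0.9 is true → IN Λ
[7] lift (-3,-7): star map gives -0.10051; window check 0.3 ≤ -0.10051 < 0.9 is false → out

4, 6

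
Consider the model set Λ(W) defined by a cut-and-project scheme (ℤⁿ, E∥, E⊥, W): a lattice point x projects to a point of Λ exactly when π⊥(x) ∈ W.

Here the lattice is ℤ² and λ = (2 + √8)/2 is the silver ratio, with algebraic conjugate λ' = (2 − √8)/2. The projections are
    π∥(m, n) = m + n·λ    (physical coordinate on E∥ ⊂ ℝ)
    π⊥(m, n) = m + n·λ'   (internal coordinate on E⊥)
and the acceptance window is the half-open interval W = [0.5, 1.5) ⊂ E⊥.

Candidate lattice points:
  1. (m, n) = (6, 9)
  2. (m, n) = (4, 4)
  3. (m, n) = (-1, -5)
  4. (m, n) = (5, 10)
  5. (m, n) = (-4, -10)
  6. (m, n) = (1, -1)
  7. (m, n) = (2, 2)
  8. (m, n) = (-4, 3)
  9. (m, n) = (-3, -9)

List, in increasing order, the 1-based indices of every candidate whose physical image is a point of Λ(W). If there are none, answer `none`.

Numerically λ ≈ 2.41421 and λ' = −1/λ ≈ -0.41421.
[1] lift (6,9): star map gives 2.27208; window check 0.5 ≤ 2.27208 < 1.5 is false → out
[2] lift (4,4): star map gives 2.34315; window check 0.5 ≤ 2.34315 < 1.5 is false → out
[3] lift (-1,-5): star map gives 1.07107; window check 0.5 ≤ 1.07107 < 1.5 is true → IN Λ
[4] lift (5,10): star map gives 0.85786; window check 0.5 ≤ 0.85786 < 1.5 is true → IN Λ
[5] lift (-4,-10): star map gives 0.14214; window check 0.5 ≤ 0.14214 < 1.5 is false → out
[6] lift (1,-1): star map gives 1.41421; window check 0.5 ≤ 1.41421 < 1.5 is true → IN Λ
[7] lift (2,2): star map gives 1.17157; window check 0.5 ≤ 1.17157 < 1.5 is true → IN Λ
[8] lift (-4,3): star map gives -5.24264; window check 0.5 ≤ -5.24264 < 1.5 is false → out
[9] lift (-3,-9): star map gives 0.72792; window check 0.5 ≤ 0.72792 < 1.5 is true → IN Λ

3, 4, 6, 7, 9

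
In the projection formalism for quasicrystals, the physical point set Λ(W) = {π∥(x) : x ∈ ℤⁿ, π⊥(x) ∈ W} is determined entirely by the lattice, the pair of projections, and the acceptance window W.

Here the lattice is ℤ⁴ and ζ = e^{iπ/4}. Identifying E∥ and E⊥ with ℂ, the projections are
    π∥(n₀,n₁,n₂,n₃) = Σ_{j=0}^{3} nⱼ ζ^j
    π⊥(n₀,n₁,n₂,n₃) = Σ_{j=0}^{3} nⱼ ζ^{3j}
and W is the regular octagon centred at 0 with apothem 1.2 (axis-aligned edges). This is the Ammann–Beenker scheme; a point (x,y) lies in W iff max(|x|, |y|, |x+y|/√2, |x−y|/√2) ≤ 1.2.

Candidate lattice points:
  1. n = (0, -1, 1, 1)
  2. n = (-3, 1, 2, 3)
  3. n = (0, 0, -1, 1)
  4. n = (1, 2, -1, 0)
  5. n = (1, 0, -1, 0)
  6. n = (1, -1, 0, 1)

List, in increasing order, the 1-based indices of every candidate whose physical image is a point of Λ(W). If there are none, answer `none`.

none

With ζ = e^{iπ/4} the internal vectors are ζ^0,ζ^3,ζ^6,ζ^9.
candidate 1: n = (0, -1, 1, 1) → π⊥ ≈ (+1.4142, -1.0000); max(|x|,|y|,|x±y|/√2) = 1.7071 > 1.2 ⇒ ∉ W
candidate 2: n = (-3, 1, 2, 3) → π⊥ ≈ (-1.5858, +0.8284); max(|x|,|y|,|x±y|/√2) = 1.7071 > 1.2 ⇒ ∉ W
candidate 3: n = (0, 0, -1, 1) → π⊥ ≈ (+0.7071, +1.7071); max(|x|,|y|,|x±y|/√2) = 1.7071 > 1.2 ⇒ ∉ W
candidate 4: n = (1, 2, -1, 0) → π⊥ ≈ (-0.4142, +2.4142); max(|x|,|y|,|x±y|/√2) = 2.4142 > 1.2 ⇒ ∉ W
candidate 5: n = (1, 0, -1, 0) → π⊥ ≈ (+1.0000, +1.0000); max(|x|,|y|,|x±y|/√2) = 1.4142 > 1.2 ⇒ ∉ W
candidate 6: n = (1, -1, 0, 1) → π⊥ ≈ (+2.4142, +0.0000); max(|x|,|y|,|x±y|/√2) = 2.4142 > 1.2 ⇒ ∉ W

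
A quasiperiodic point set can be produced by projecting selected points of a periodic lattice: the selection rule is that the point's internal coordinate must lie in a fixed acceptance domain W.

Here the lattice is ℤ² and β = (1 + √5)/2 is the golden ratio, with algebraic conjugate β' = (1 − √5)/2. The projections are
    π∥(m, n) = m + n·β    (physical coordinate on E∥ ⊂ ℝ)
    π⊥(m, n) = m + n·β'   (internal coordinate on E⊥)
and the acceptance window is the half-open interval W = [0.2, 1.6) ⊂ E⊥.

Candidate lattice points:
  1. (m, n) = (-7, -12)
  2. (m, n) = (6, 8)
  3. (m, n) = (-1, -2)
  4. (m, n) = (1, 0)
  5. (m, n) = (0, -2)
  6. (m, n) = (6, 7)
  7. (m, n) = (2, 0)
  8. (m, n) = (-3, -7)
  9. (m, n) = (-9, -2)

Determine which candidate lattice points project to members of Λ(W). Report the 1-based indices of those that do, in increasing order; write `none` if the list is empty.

β' = (1−√5)/2 ≈ -0.618034.
[1] lift (-7,-12): star map gives 0.416408; window check 0.2 ≤ 0.416408 < 1.6 is true → IN Λ
[2] lift (6,8): star map gives 1.055728; window check 0.2 ≤ 1.055728 < 1.6 is true → IN Λ
[3] lift (-1,-2): star map gives 0.236068; window check 0.2 ≤ 0.236068 < 1.6 is true → IN Λ
[4] lift (1,0): star map gives 1.000000; window check 0.2 ≤ 1.000000 < 1.6 is true → IN Λ
[5] lift (0,-2): star map gives 1.236068; window check 0.2 ≤ 1.236068 < 1.6 is true → IN Λ
[6] lift (6,7): star map gives 1.673762; window check 0.2 ≤ 1.673762 < 1.6 is false → out
[7] lift (2,0): star map gives 2.000000; window check 0.2 ≤ 2.000000 < 1.6 is false → out
[8] lift (-3,-7): star map gives 1.326238; window check 0.2 ≤ 1.326238 < 1.6 is true → IN Λ
[9] lift (-9,-2): star map gives -7.763932; window check 0.2 ≤ -7.763932 < 1.6 is false → out

1, 2, 3, 4, 5, 8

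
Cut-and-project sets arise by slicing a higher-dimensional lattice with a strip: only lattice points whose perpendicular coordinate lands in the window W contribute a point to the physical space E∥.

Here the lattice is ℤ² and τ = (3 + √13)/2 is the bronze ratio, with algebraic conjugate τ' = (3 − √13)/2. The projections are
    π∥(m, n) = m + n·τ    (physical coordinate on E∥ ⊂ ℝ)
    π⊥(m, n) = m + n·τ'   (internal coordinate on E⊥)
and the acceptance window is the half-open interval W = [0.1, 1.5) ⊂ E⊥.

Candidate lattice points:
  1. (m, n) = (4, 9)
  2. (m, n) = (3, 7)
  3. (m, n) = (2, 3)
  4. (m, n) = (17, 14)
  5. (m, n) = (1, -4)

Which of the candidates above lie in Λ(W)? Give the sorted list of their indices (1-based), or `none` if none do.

1, 2, 3

Compute τ' = (3−√13)/2 = -0.30278, so π⊥(m,n) = m -0.30278·n.
[1] lift (4,9): star map gives 1.27502; window check 0.1 ≤ 1.27502 < 1.5 is true → IN Λ
[2] lift (3,7): star map gives 0.88057; window check 0.1 ≤ 0.88057 < 1.5 is true → IN Λ
[3] lift (2,3): star map gives 1.09167; window check 0.1 ≤ 1.09167 < 1.5 is true → IN Λ
[4] lift (17,14): star map gives 12.76114; window check 0.1 ≤ 12.76114 < 1.5 is false → out
[5] lift (1,-4): star map gives 2.21110; window check 0.1 ≤ 2.21110 < 1.5 is false → out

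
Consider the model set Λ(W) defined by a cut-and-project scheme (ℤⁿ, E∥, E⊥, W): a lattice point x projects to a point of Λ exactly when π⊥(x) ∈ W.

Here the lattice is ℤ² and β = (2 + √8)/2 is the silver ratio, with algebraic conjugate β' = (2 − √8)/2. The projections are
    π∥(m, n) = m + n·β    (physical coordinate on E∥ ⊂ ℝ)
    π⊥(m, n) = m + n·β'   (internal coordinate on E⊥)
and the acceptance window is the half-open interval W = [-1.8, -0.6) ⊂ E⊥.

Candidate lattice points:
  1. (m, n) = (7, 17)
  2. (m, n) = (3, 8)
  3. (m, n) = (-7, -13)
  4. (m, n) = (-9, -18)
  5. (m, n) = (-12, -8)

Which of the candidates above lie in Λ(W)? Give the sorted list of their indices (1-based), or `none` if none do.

β' = (2−√8)/2 ≈ -0.4142.
candidate 1: (m,n)=(7,17) → π∥ = 7+17·β ≈ 48.0416, π⊥ = 7+17·β' ≈ -0.0416 ∉ [-1.8, -0.6) ⇒ out
candidate 2: (m,n)=(3,8) → π∥ = 3+8·β ≈ 22.3137, π⊥ = 3+8·β' ≈ -0.3137 ∉ [-1.8, -0.6) ⇒ out
candidate 3: (m,n)=(-7,-13) → π∥ = -7-13·β ≈ -38.3848, π⊥ = -7-13·β' ≈ -1.6152 ∈ [-1.8, -0.6) ⇒ IN Λ
candidate 4: (m,n)=(-9,-18) → π∥ = -9-18·β ≈ -52.4558, π⊥ = -9-18·β' ≈ -1.5442 ∈ [-1.8, -0.6) ⇒ IN Λ
candidate 5: (m,n)=(-12,-8) → π∥ = -12-8·β ≈ -31.3137, π⊥ = -12-8·β' ≈ -8.6863 ∉ [-1.8, -0.6) ⇒ out

3, 4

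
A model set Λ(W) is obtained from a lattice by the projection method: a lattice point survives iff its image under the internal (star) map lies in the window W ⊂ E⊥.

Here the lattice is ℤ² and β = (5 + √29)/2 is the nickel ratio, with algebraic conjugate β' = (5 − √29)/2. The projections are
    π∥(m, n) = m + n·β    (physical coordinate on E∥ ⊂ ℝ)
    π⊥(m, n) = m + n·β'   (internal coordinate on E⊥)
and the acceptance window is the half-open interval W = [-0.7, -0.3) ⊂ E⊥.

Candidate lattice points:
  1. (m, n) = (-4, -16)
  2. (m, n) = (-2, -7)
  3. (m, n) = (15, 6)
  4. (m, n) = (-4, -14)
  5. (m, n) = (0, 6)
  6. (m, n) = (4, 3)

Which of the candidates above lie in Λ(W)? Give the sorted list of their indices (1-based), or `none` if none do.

2

β' = (5−√29)/2 ≈ -0.192582.
candidate 1: (m,n)=(-4,-16) → π∥ = -4-16·β ≈ -87.081318, π⊥ = -4-16·β' ≈ -0.918682 ∉ [-0.7, -0.3) ⇒ out
candidate 2: (m,n)=(-2,-7) → π∥ = -2-7·β ≈ -38.348077, π⊥ = -2-7·β' ≈ -0.651923 ∈ [-0.7, -0.3) ⇒ IN Λ
candidate 3: (m,n)=(15,6) → π∥ = 15+6·β ≈ 46.155494, π⊥ = 15+6·β' ≈ 13.844506 ∉ [-0.7, -0.3) ⇒ out
candidate 4: (m,n)=(-4,-14) → π∥ = -4-14·β ≈ -76.696154, π⊥ = -4-14·β' ≈ -1.303846 ∉ [-0.7, -0.3) ⇒ out
candidate 5: (m,n)=(0,6) → π∥ = 0+6·β ≈ 31.155494, π⊥ = 0+6·β' ≈ -1.155494 ∉ [-0.7, -0.3) ⇒ out
candidate 6: (m,n)=(4,3) → π∥ = 4+3·β ≈ 19.577747, π⊥ = 4+3·β' ≈ 3.422253 ∉ [-0.7, -0.3) ⇒ out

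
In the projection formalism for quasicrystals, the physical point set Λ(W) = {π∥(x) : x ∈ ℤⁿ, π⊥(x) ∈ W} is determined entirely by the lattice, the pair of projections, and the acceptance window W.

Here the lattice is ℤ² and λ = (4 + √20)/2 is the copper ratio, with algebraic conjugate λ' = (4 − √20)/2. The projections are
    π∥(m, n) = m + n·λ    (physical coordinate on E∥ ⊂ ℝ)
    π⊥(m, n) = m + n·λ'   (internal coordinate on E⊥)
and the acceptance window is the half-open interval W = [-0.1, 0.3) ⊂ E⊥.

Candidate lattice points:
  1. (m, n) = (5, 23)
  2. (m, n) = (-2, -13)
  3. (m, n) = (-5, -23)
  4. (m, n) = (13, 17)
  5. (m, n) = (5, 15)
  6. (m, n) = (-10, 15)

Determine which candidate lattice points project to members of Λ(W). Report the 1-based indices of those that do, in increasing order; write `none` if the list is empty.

λ' = (4−√20)/2 ≈ -0.23607.
[1] lift (5,23): star map gives -0.42956; window check -0.1 ≤ -0.42956 < 0.3 is false → out
[2] lift (-2,-13): star map gives 1.06888; window check -0.1 ≤ 1.06888 < 0.3 is false → out
[3] lift (-5,-23): star map gives 0.42956; window check -0.1 ≤ 0.42956 < 0.3 is false → out
[4] lift (13,17): star map gives 8.98684; window check -0.1 ≤ 8.98684 < 0.3 is false → out
[5] lift (5,15): star map gives 1.45898; window check -0.1 ≤ 1.45898 < 0.3 is false → out
[6] lift (-10,15): star map gives -13.54102; window check -0.1 ≤ -13.54102 < 0.3 is false → out

none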